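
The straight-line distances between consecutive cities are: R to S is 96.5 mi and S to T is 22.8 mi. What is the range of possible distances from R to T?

By the triangle inequality, |96.5 − 22.8| ≤ RT ≤ 96.5 + 22.8.

73.7 ≤ RT ≤ 119.3 mi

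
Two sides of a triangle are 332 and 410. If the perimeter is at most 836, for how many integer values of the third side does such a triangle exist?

Triangle inequality: 78 < x < 742. Perimeter ≤ 836 gives x ≤ 836 − 332 − 410 = 94.
So 78 < x ≤ 94; integers 79 through 94: 16 values.

16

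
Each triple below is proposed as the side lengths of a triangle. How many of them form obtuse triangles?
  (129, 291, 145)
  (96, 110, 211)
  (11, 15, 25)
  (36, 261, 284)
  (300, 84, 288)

2

(129,291,145): 129+145 ≤ 291, not a triangle
(96,110,211): 96+110 ≤ 211, not a triangle
(11,15,25): 11²+15² = 346 < 625 = 25² → obtuse
(36,261,284): 36²+261² = 69417 < 80656 = 284² → obtuse
(300,84,288): 84²+288² = 90000 = 300² → right
2 of the 5 are obtuse.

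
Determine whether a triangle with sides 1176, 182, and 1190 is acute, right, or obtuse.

right

Compare the square of the longest side to the sum of squares of the other two: 182² + 1176² = 1416100 = 1190².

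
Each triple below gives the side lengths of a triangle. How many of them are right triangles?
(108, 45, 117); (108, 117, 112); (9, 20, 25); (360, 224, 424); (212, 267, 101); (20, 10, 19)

(108,45,117): 45²+108² = 13689 = 117² → right
(108,117,112): 108²+112² = 24208 > 13689 = 117² → acute
(9,20,25): 9²+20² = 481 < 625 = 25² → obtuse
(360,224,424): 224²+360² = 179776 = 424² → right
(212,267,101): 101²+212² = 55145 < 71289 = 267² → obtuse
(20,10,19): 10²+19² = 461 > 400 = 20² → acute
2 of the 6 are right.

2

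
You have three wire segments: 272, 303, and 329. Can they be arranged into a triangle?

The longest side is 329, and the other two sum to 575.
Since 575 > 329, the triangle inequality holds.

Yes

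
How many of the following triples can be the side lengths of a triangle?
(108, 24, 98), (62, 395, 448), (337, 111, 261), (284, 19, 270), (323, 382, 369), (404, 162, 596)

(24,98,108): 24+98 > 108 → valid
(62,395,448): 62+395 > 448 → valid
(111,261,337): 111+261 > 337 → valid
(19,270,284): 19+270 > 284 → valid
(323,369,382): 323+369 > 382 → valid
(162,404,596): 162+404 ≤ 596 → not valid
5 of the 6 triples form a triangle.

5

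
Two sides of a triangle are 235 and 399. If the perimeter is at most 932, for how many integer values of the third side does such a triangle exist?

Triangle inequality: 164 < x < 634. Perimeter ≤ 932 gives x ≤ 932 − 235 − 399 = 298.
So 164 < x ≤ 298; integers 165 through 298: 134 values.

134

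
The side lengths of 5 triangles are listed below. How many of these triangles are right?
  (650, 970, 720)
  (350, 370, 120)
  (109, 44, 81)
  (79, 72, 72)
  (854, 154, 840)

(650,970,720): 650²+720² = 940900 = 970² → right
(350,370,120): 120²+350² = 136900 = 370² → right
(109,44,81): 44²+81² = 8497 < 11881 = 109² → obtuse
(79,72,72): 72²+72² = 10368 > 6241 = 79² → acute
(854,154,840): 154²+840² = 729316 = 854² → right
3 of the 5 are right.

3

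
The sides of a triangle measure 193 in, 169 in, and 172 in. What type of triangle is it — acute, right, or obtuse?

acute

Compare the square of the longest side to the sum of squares of the other two: 169² + 172² = 58145 > 37249 = 193².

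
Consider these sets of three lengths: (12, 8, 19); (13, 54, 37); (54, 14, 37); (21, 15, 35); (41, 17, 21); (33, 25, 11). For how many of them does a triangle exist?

(8,12,19): 8+12 > 19 → valid
(13,37,54): 13+37 ≤ 54 → not valid
(14,37,54): 14+37 ≤ 54 → not valid
(15,21,35): 15+21 > 35 → valid
(17,21,41): 17+21 ≤ 41 → not valid
(11,25,33): 11+25 > 33 → valid
3 of the 6 triples form a triangle.

3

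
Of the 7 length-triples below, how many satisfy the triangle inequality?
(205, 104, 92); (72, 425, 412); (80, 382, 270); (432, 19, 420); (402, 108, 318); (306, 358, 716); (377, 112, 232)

3

(92,104,205): 92+104 ≤ 205 → not valid
(72,412,425): 72+412 > 425 → valid
(80,270,382): 80+270 ≤ 382 → not valid
(19,420,432): 19+420 > 432 → valid
(108,318,402): 108+318 > 402 → valid
(306,358,716): 306+358 ≤ 716 → not valid
(112,232,377): 112+232 ≤ 377 → not valid
3 of the 7 triples form a triangle.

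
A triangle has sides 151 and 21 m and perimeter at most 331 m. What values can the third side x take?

130 < x ≤ 159

Triangle inequality alone gives 130 < x < 172.
The perimeter condition gives x ≤ 331 − 151 − 21 = 159.
Intersecting the two: 130 < x ≤ 159.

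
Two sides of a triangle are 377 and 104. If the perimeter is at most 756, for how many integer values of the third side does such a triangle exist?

2

Triangle inequality: 273 < x < 481. Perimeter ≤ 756 gives x ≤ 756 − 377 − 104 = 275.
So 273 < x ≤ 275; integers 274 through 275: 2 values.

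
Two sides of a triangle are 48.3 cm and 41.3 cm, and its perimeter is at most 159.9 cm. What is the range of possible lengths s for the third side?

Triangle inequality alone gives 7.0 < s < 89.6.
The perimeter condition gives s ≤ 159.9 − 48.3 − 41.3 = 70.3.
Intersecting the two: 7.0 < s ≤ 70.3.

7.0 < s ≤ 70.3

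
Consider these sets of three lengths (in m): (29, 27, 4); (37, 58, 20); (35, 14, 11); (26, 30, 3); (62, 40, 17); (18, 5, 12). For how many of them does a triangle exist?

(4,27,29): 4+27 > 29 → valid
(20,37,58): 20+37 ≤ 58 → not valid
(11,14,35): 11+14 ≤ 35 → not valid
(3,26,30): 3+26 ≤ 30 → not valid
(17,40,62): 17+40 ≤ 62 → not valid
(5,12,18): 5+12 ≤ 18 → not valid
1 of the 6 triples forms a triangle.

1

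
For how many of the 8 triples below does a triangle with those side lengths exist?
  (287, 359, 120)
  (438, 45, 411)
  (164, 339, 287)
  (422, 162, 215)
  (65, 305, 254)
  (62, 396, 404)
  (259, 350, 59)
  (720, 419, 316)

(120,287,359): 120+287 > 359 → valid
(45,411,438): 45+411 > 438 → valid
(164,287,339): 164+287 > 339 → valid
(162,215,422): 162+215 ≤ 422 → not valid
(65,254,305): 65+254 > 305 → valid
(62,396,404): 62+396 > 404 → valid
(59,259,350): 59+259 ≤ 350 → not valid
(316,419,720): 316+419 > 720 → valid
6 of the 8 triples form a triangle.

6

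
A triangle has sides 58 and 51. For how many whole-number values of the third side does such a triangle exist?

101

The third side lies in the open interval (7, 109).
Integers from 8 to 108 inclusive: 108 − 8 + 1 = 101.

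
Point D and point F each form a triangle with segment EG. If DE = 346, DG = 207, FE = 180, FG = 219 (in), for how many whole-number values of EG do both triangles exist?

From triangle DEG: 139 < EG < 553.
From triangle FEG: 39 < EG < 399.
Intersection: 139 < EG < 399, so integers 140 through 398: 259 values.

259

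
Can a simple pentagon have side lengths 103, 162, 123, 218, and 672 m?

No

For a pentagon, each side must be shorter than the sum of the others.
Here the longest side is 672, but the remaining 4 sides sum to only 606.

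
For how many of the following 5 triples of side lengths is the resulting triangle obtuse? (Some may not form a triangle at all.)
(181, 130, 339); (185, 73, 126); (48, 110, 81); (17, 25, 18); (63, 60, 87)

3

(181,130,339): 130+181 ≤ 339, not a triangle
(185,73,126): 73²+126² = 21205 < 34225 = 185² → obtuse
(48,110,81): 48²+81² = 8865 < 12100 = 110² → obtuse
(17,25,18): 17²+18² = 613 < 625 = 25² → obtuse
(63,60,87): 60²+63² = 7569 = 87² → right
3 of the 5 are obtuse.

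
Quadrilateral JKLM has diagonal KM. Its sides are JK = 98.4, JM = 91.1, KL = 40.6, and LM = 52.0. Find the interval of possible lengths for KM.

11.4 < KM < 92.6

From triangle JKM: |98.4 − 91.1| < KM < 98.4 + 91.1, i.e. 7.3 < KM < 189.5.
From triangle LKM: 11.4 < KM < 92.6.
Both must hold, so KM lies in the intersection.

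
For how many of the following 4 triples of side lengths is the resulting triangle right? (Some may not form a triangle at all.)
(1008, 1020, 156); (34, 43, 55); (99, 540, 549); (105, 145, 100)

(1008,1020,156): 156²+1008² = 1040400 = 1020² → right
(34,43,55): 34²+43² = 3005 < 3025 = 55² → obtuse
(99,540,549): 99²+540² = 301401 = 549² → right
(105,145,100): 100²+105² = 21025 = 145² → right
3 of the 4 are right.

3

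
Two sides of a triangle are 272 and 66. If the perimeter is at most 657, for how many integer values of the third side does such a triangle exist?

113

Triangle inequality: 206 < x < 338. Perimeter ≤ 657 gives x ≤ 657 − 272 − 66 = 319.
So 206 < x ≤ 319; integers 207 through 319: 113 values.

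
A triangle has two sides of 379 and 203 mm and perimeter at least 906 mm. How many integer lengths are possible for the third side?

Triangle inequality: 176 < x < 582. Perimeter ≥ 906 gives x ≥ 906 − 379 − 203 = 324.
So 324 ≤ x < 582; integers 324 through 581: 258 values.

258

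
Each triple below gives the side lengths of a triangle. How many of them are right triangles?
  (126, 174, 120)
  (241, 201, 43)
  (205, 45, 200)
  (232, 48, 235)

2

(126,174,120): 120²+126² = 30276 = 174² → right
(241,201,43): 43²+201² = 42250 < 58081 = 241² → obtuse
(205,45,200): 45²+200² = 42025 = 205² → right
(232,48,235): 48²+232² = 56128 > 55225 = 235² → acute
2 of the 4 are right.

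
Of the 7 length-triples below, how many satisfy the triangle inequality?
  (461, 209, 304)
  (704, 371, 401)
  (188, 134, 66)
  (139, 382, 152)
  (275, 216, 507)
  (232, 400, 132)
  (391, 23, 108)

3

(209,304,461): 209+304 > 461 → valid
(371,401,704): 371+401 > 704 → valid
(66,134,188): 66+134 > 188 → valid
(139,152,382): 139+152 ≤ 382 → not valid
(216,275,507): 216+275 ≤ 507 → not valid
(132,232,400): 132+232 ≤ 400 → not valid
(23,108,391): 23+108 ≤ 391 → not valid
3 of the 7 triples form a triangle.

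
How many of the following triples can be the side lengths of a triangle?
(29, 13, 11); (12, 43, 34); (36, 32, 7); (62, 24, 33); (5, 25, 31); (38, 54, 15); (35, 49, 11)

2

(11,13,29): 11+13 ≤ 29 → not valid
(12,34,43): 12+34 > 43 → valid
(7,32,36): 7+32 > 36 → valid
(24,33,62): 24+33 ≤ 62 → not valid
(5,25,31): 5+25 ≤ 31 → not valid
(15,38,54): 15+38 ≤ 54 → not valid
(11,35,49): 11+35 ≤ 49 → not valid
2 of the 7 triples form a triangle.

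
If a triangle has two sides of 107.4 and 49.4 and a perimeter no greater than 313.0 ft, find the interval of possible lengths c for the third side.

58.0 < c ≤ 156.2

Triangle inequality alone gives 58.0 < c < 156.8.
The perimeter condition gives c ≤ 313.0 − 107.4 − 49.4 = 156.2.
Intersecting the two: 58.0 < c ≤ 156.2.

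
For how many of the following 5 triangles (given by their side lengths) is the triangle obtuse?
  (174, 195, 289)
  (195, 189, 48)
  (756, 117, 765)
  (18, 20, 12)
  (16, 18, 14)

1

(174,195,289): 174²+195² = 68301 < 83521 = 289² → obtuse
(195,189,48): 48²+189² = 38025 = 195² → right
(756,117,765): 117²+756² = 585225 = 765² → right
(18,20,12): 12²+18² = 468 > 400 = 20² → acute
(16,18,14): 14²+16² = 452 > 324 = 18² → acute
1 of the 5 is obtuse.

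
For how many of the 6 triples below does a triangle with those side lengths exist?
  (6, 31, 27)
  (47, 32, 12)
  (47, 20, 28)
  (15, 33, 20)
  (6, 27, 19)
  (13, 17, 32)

3

(6,27,31): 6+27 > 31 → valid
(12,32,47): 12+32 ≤ 47 → not valid
(20,28,47): 20+28 > 47 → valid
(15,20,33): 15+20 > 33 → valid
(6,19,27): 6+19 ≤ 27 → not valid
(13,17,32): 13+17 ≤ 32 → not valid
3 of the 6 triples form a triangle.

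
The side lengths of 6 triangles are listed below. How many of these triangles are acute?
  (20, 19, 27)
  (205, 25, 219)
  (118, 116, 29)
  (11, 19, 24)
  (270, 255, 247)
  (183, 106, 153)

4

(20,19,27): 19²+20² = 761 > 729 = 27² → acute
(205,25,219): 25²+205² = 42650 < 47961 = 219² → obtuse
(118,116,29): 29²+116² = 14297 > 13924 = 118² → acute
(11,19,24): 11²+19² = 482 < 576 = 24² → obtuse
(270,255,247): 247²+255² = 126034 > 72900 = 270² → acute
(183,106,153): 106²+153² = 34645 > 33489 = 183² → acute
4 of the 6 are acute.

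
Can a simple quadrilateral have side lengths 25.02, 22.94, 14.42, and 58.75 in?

A quadrilateral exists iff every side is shorter than the sum of the others — equivalently, the longest side is less than the sum of the rest.
Longest side 58.75 < 62.38 (sum of the remaining 3), so yes.

Yes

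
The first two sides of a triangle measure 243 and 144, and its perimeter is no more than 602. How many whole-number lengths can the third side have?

Triangle inequality: 99 < x < 387. Perimeter ≤ 602 gives x ≤ 602 − 243 − 144 = 215.
So 99 < x ≤ 215; integers 100 through 215: 116 values.

116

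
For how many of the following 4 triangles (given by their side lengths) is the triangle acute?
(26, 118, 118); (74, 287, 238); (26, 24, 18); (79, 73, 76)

3

(26,118,118): 26²+118² = 14600 > 13924 = 118² → acute
(74,287,238): 74²+238² = 62120 < 82369 = 287² → obtuse
(26,24,18): 18²+24² = 900 > 676 = 26² → acute
(79,73,76): 73²+76² = 11105 > 6241 = 79² → acute
3 of the 4 are acute.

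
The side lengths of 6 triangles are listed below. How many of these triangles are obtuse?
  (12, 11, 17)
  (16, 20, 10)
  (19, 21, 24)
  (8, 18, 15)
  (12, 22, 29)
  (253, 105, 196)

(12,11,17): 11²+12² = 265 < 289 = 17² → obtuse
(16,20,10): 10²+16² = 356 < 400 = 20² → obtuse
(19,21,24): 19²+21² = 802 > 576 = 24² → acute
(8,18,15): 8²+15² = 289 < 324 = 18² → obtuse
(12,22,29): 12²+22² = 628 < 841 = 29² → obtuse
(253,105,196): 105²+196² = 49441 < 64009 = 253² → obtuse
5 of the 6 are obtuse.

5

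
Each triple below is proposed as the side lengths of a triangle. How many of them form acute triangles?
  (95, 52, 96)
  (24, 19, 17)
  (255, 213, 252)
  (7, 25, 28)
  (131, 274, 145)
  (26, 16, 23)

(95,52,96): 52²+95² = 11729 > 9216 = 96² → acute
(24,19,17): 17²+19² = 650 > 576 = 24² → acute
(255,213,252): 213²+252² = 108873 > 65025 = 255² → acute
(7,25,28): 7²+25² = 674 < 784 = 28² → obtuse
(131,274,145): 131²+145² = 38186 < 75076 = 274² → obtuse
(26,16,23): 16²+23² = 785 > 676 = 26² → acute
4 of the 6 are acute.

4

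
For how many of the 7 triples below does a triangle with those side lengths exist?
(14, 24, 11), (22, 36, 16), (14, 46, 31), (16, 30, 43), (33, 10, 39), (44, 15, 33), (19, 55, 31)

5

(11,14,24): 11+14 > 24 → valid
(16,22,36): 16+22 > 36 → valid
(14,31,46): 14+31 ≤ 46 → not valid
(16,30,43): 16+30 > 43 → valid
(10,33,39): 10+33 > 39 → valid
(15,33,44): 15+33 > 44 → valid
(19,31,55): 19+31 ≤ 55 → not valid
5 of the 7 triples form a triangle.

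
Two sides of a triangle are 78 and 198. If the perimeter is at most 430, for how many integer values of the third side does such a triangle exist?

34

Triangle inequality: 120 < x < 276. Perimeter ≤ 430 gives x ≤ 430 − 78 − 198 = 154.
So 120 < x ≤ 154; integers 121 through 154: 34 values.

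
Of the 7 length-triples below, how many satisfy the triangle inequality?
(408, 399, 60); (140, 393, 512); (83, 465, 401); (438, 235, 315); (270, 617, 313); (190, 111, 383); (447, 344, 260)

(60,399,408): 60+399 > 408 → valid
(140,393,512): 140+393 > 512 → valid
(83,401,465): 83+401 > 465 → valid
(235,315,438): 235+315 > 438 → valid
(270,313,617): 270+313 ≤ 617 → not valid
(111,190,383): 111+190 ≤ 383 → not valid
(260,344,447): 260+344 > 447 → valid
5 of the 7 triples form a triangle.

5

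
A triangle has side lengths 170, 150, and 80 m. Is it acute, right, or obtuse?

right

Compare the square of the longest side to the sum of squares of the other two: 80² + 150² = 28900 = 170².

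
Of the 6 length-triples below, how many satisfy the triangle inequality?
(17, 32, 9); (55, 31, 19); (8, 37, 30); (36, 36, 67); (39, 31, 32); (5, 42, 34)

3

(9,17,32): 9+17 ≤ 32 → not valid
(19,31,55): 19+31 ≤ 55 → not valid
(8,30,37): 8+30 > 37 → valid
(36,36,67): 36+36 > 67 → valid
(31,32,39): 31+32 > 39 → valid
(5,34,42): 5+34 ≤ 42 → not valid
3 of the 6 triples form a triangle.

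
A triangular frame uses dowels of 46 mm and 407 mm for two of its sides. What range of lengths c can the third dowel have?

361 < c < 453

By the triangle inequality, c must be less than 46 + 407 = 453 and greater than |46 − 407| = 361.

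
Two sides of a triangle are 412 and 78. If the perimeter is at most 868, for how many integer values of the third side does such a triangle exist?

44

Triangle inequality: 334 < x < 490. Perimeter ≤ 868 gives x ≤ 868 − 412 − 78 = 378.
So 334 < x ≤ 378; integers 335 through 378: 44 values.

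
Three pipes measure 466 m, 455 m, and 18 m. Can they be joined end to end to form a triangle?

The longest side is 466, and the other two sum to 473.
Since 473 > 466, the triangle inequality holds.

Yes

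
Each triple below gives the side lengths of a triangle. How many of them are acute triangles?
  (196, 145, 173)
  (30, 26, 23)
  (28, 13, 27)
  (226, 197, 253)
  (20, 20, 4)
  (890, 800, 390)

(196,145,173): 145²+173² = 50954 > 38416 = 196² → acute
(30,26,23): 23²+26² = 1205 > 900 = 30² → acute
(28,13,27): 13²+27² = 898 > 784 = 28² → acute
(226,197,253): 197²+226² = 89885 > 64009 = 253² → acute
(20,20,4): 4²+20² = 416 > 400 = 20² → acute
(890,800,390): 390²+800² = 792100 = 890² → right
5 of the 6 are acute.

5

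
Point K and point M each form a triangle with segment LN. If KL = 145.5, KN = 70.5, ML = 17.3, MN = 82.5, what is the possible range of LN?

From triangle KLN: |145.5 − 70.5| < LN < 145.5 + 70.5, i.e. 75.0 < LN < 216.0.
From triangle MLN: 65.2 < LN < 99.8.
Both must hold, so LN lies in the intersection.

75.0 < LN < 99.8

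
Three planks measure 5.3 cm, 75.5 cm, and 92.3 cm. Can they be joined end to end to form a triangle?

The longest side is 92.3, but the other two sum to only 80.8.
80.8 < 92.3, so the triangle inequality fails.

No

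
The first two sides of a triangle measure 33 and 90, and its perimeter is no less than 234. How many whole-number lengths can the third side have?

Triangle inequality: 57 < x < 123. Perimeter ≥ 234 gives x ≥ 234 − 33 − 90 = 111.
So 111 ≤ x < 123; integers 111 through 122: 12 values.

12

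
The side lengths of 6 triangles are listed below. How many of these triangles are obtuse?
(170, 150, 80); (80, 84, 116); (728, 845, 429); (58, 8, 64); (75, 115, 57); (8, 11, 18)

3

(170,150,80): 80²+150² = 28900 = 170² → right
(80,84,116): 80²+84² = 13456 = 116² → right
(728,845,429): 429²+728² = 714025 = 845² → right
(58,8,64): 8²+58² = 3428 < 4096 = 64² → obtuse
(75,115,57): 57²+75² = 8874 < 13225 = 115² → obtuse
(8,11,18): 8²+11² = 185 < 324 = 18² → obtuse
3 of the 6 are obtuse.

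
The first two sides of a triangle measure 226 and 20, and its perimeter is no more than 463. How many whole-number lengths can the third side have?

Triangle inequality: 206 < x < 246. Perimeter ≤ 463 gives x ≤ 463 − 226 − 20 = 217.
So 206 < x ≤ 217; integers 207 through 217: 11 values.

11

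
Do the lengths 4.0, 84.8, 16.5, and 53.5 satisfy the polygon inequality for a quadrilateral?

For a quadrilateral, each side must be shorter than the sum of the others.
Here the longest side is 84.8, but the remaining 3 sides sum to only 74.0.

No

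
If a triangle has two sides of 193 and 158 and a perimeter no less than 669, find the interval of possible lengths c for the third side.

Triangle inequality alone gives 35 < c < 351.
The perimeter condition gives c ≥ 669 − 193 − 158 = 318.
Intersecting the two: 318 ≤ c < 351.

318 ≤ c < 351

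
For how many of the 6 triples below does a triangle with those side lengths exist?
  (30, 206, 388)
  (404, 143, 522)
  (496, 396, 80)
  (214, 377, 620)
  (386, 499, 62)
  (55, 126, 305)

(30,206,388): 30+206 ≤ 388 → not valid
(143,404,522): 143+404 > 522 → valid
(80,396,496): 80+396 ≤ 496 → not valid
(214,377,620): 214+377 ≤ 620 → not valid
(62,386,499): 62+386 ≤ 499 → not valid
(55,126,305): 55+126 ≤ 305 → not valid
1 of the 6 triples forms a triangle.

1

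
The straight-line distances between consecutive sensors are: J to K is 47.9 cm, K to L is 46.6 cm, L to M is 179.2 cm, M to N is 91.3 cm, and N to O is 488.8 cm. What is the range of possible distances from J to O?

The maximum is all hops collinear in one direction: 47.9 + 46.6 + 179.2 + 91.3 + 488.8 = 853.8.
The longest hop is 488.8; the others sum to 365.0. Folding the others back against it leaves at least 488.8 − 365.0 = 123.8.

123.8 ≤ JO ≤ 853.8 cm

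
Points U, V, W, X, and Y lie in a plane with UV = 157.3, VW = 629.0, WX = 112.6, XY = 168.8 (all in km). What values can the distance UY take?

The maximum is all hops collinear in one direction: 157.3 + 629.0 + 112.6 + 168.8 = 1067.7.
The longest hop is 629.0; the others sum to 438.7. Folding the others back against it leaves at least 629.0 − 438.7 = 190.3.

190.3 ≤ UY ≤ 1067.7 km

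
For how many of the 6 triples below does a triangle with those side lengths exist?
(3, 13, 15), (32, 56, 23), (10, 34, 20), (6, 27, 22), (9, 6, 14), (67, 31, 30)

(3,13,15): 3+13 > 15 → valid
(23,32,56): 23+32 ≤ 56 → not valid
(10,20,34): 10+20 ≤ 34 → not valid
(6,22,27): 6+22 > 27 → valid
(6,9,14): 6+9 > 14 → valid
(30,31,67): 30+31 ≤ 67 → not valid
3 of the 6 triples form a triangle.

3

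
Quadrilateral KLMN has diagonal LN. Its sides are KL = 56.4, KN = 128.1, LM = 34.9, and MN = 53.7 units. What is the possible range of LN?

From triangle KLN: |56.4 − 128.1| < LN < 56.4 + 128.1, i.e. 71.7 < LN < 184.5.
From triangle MLN: 18.8 < LN < 88.6.
Both must hold, so LN lies in the intersection.

71.7 < LN < 88.6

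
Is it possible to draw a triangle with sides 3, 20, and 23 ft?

No

The two shorter sides sum to 23, exactly equal to the longest side 23.
That gives only a degenerate (flat) triangle — the inequality must be strict.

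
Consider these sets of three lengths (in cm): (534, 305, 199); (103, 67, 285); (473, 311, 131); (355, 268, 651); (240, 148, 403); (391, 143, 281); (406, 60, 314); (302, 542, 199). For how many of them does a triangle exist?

(199,305,534): 199+305 ≤ 534 → not valid
(67,103,285): 67+103 ≤ 285 → not valid
(131,311,473): 131+311 ≤ 473 → not valid
(268,355,651): 268+355 ≤ 651 → not valid
(148,240,403): 148+240 ≤ 403 → not valid
(143,281,391): 143+281 > 391 → valid
(60,314,406): 60+314 ≤ 406 → not valid
(199,302,542): 199+302 ≤ 542 → not valid
1 of the 8 triples forms a triangle.

1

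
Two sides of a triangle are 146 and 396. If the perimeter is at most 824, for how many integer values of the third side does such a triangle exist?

32

Triangle inequality: 250 < x < 542. Perimeter ≤ 824 gives x ≤ 824 − 146 − 396 = 282.
So 250 < x ≤ 282; integers 251 through 282: 32 values.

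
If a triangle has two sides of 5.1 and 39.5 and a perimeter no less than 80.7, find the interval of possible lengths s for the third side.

36.1 ≤ s < 44.6

Triangle inequality alone gives 34.4 < s < 44.6.
The perimeter condition gives s ≥ 80.7 − 5.1 − 39.5 = 36.1.
Intersecting the two: 36.1 ≤ s < 44.6.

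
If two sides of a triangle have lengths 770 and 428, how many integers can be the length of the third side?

855

The third side lies in the open interval (342, 1198).
Integers from 343 to 1197 inclusive: 1197 − 343 + 1 = 855.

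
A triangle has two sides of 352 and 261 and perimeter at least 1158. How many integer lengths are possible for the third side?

Triangle inequality: 91 < x < 613. Perimeter ≥ 1158 gives x ≥ 1158 − 352 − 261 = 545.
So 545 ≤ x < 613; integers 545 through 612: 68 values.

68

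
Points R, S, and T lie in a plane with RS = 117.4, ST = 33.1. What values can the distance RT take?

84.3 ≤ RT ≤ 150.5

By the triangle inequality, |117.4 − 33.1| ≤ RT ≤ 117.4 + 33.1.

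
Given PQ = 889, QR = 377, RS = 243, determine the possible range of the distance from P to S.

269 ≤ PS ≤ 1509

The maximum is all hops collinear in one direction: 889 + 377 + 243 = 1509.
The longest hop is 889; the others sum to 620. Folding the others back against it leaves at least 889 − 620 = 269.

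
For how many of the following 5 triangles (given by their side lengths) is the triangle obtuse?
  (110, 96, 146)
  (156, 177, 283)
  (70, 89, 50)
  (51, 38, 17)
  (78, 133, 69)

4

(110,96,146): 96²+110² = 21316 = 146² → right
(156,177,283): 156²+177² = 55665 < 80089 = 283² → obtuse
(70,89,50): 50²+70² = 7400 < 7921 = 89² → obtuse
(51,38,17): 17²+38² = 1733 < 2601 = 51² → obtuse
(78,133,69): 69²+78² = 10845 < 17689 = 133² → obtuse
4 of the 5 are obtuse.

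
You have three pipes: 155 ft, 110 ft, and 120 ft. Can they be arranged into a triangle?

Yes

The longest side is 155, and the other two sum to 230.
Since 230 > 155, the triangle inequality holds.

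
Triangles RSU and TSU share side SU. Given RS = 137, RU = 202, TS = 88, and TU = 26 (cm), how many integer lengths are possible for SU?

From triangle RSU: 65 < SU < 339.
From triangle TSU: 62 < SU < 114.
Intersection: 65 < SU < 114, so integers 66 through 113: 48 values.

48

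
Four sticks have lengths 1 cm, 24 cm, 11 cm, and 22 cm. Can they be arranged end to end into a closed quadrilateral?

Yes

A quadrilateral exists iff every side is shorter than the sum of the others — equivalently, the longest side is less than the sum of the rest.
Longest side 24 < 34 (sum of the remaining 3), so yes.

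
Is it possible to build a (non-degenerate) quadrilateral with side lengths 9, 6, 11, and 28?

No

For a quadrilateral, each side must be shorter than the sum of the others.
Here the longest side is 28, but the remaining 3 sides sum to only 26.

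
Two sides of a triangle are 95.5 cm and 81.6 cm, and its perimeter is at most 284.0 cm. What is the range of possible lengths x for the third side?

13.9 < x ≤ 106.9 cm

Triangle inequality alone gives 13.9 < x < 177.1.
The perimeter condition gives x ≤ 284.0 − 95.5 − 81.6 = 106.9.
Intersecting the two: 13.9 < x ≤ 106.9.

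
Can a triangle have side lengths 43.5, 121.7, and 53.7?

No

The longest side is 121.7, but the other two sum to only 97.2.
97.2 < 121.7, so the triangle inequality fails.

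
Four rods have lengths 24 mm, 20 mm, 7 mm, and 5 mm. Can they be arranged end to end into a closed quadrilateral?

A quadrilateral exists iff every side is shorter than the sum of the others — equivalently, the longest side is less than the sum of the rest.
Longest side 24 < 32 (sum of the remaining 3), so yes.

Yes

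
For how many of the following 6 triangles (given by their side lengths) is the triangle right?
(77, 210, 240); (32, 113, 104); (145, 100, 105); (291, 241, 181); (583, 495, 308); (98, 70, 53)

2

(77,210,240): 77²+210² = 50029 < 57600 = 240² → obtuse
(32,113,104): 32²+104² = 11840 < 12769 = 113² → obtuse
(145,100,105): 100²+105² = 21025 = 145² → right
(291,241,181): 181²+241² = 90842 > 84681 = 291² → acute
(583,495,308): 308²+495² = 339889 = 583² → right
(98,70,53): 53²+70² = 7709 < 9604 = 98² → obtuse
2 of the 6 are right.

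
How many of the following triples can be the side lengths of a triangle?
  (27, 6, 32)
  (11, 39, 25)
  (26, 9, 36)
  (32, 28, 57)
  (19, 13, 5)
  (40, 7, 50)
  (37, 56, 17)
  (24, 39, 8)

(6,27,32): 6+27 > 32 → valid
(11,25,39): 11+25 ≤ 39 → not valid
(9,26,36): 9+26 ≤ 36 → not valid
(28,32,57): 28+32 > 57 → valid
(5,13,19): 5+13 ≤ 19 → not valid
(7,40,50): 7+40 ≤ 50 → not valid
(17,37,56): 17+37 ≤ 56 → not valid
(8,24,39): 8+24 ≤ 39 → not valid
2 of the 8 triples form a triangle.

2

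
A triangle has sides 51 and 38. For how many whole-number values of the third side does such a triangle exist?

75

The third side lies in the open interval (13, 89).
Integers from 14 to 88 inclusive: 88 − 14 + 1 = 75.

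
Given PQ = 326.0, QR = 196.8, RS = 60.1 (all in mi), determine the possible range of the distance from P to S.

69.1 ≤ PS ≤ 582.9 mi

The maximum is all hops collinear in one direction: 326.0 + 196.8 + 60.1 = 582.9.
The longest hop is 326.0; the others sum to 256.9. Folding the others back against it leaves at least 326.0 − 256.9 = 69.1.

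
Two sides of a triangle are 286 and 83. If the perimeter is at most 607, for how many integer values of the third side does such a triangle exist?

35

Triangle inequality: 203 < x < 369. Perimeter ≤ 607 gives x ≤ 607 − 286 − 83 = 238.
So 203 < x ≤ 238; integers 204 through 238: 35 values.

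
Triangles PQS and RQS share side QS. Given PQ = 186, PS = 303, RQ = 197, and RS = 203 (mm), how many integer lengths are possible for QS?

From triangle PQS: 117 < QS < 489.
From triangle RQS: 6 < QS < 400.
Intersection: 117 < QS < 400, so integers 118 through 399: 282 values.

282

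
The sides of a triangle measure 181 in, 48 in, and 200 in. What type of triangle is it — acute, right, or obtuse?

obtuse

Compare the square of the longest side to the sum of squares of the other two: 48² + 181² = 35065 < 40000 = 200².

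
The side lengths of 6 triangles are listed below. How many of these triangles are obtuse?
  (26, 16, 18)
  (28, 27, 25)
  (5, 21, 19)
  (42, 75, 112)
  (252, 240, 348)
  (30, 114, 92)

4

(26,16,18): 16²+18² = 580 < 676 = 26² → obtuse
(28,27,25): 25²+27² = 1354 > 784 = 28² → acute
(5,21,19): 5²+19² = 386 < 441 = 21² → obtuse
(42,75,112): 42²+75² = 7389 < 12544 = 112² → obtuse
(252,240,348): 240²+252² = 121104 = 348² → right
(30,114,92): 30²+92² = 9364 < 12996 = 114² → obtuse
4 of the 6 are obtuse.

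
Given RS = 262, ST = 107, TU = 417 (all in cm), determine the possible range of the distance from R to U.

The maximum is all hops collinear in one direction: 262 + 107 + 417 = 786.
The longest hop is 417; the others sum to 369. Folding the others back against it leaves at least 417 − 369 = 48.

48 ≤ RU ≤ 786 cm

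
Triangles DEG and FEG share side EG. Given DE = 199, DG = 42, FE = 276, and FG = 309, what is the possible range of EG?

157 < EG < 241

From triangle DEG: |199 − 42| < EG < 199 + 42, i.e. 157 < EG < 241.
From triangle FEG: 33 < EG < 585.
Both must hold, so EG lies in the intersection.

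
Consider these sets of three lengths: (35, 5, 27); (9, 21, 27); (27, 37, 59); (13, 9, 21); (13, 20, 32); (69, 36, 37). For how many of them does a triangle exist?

(5,27,35): 5+27 ≤ 35 → not valid
(9,21,27): 9+21 > 27 → valid
(27,37,59): 27+37 > 59 → valid
(9,13,21): 9+13 > 21 → valid
(13,20,32): 13+20 > 32 → valid
(36,37,69): 36+37 > 69 → valid
5 of the 6 triples form a triangle.

5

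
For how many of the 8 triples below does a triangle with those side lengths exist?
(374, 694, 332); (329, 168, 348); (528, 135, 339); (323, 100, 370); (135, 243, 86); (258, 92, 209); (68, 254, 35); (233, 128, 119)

(332,374,694): 332+374 > 694 → valid
(168,329,348): 168+329 > 348 → valid
(135,339,528): 135+339 ≤ 528 → not valid
(100,323,370): 100+323 > 370 → valid
(86,135,243): 86+135 ≤ 243 → not valid
(92,209,258): 92+209 > 258 → valid
(35,68,254): 35+68 ≤ 254 → not valid
(119,128,233): 119+128 > 233 → valid
5 of the 8 triples form a triangle.

5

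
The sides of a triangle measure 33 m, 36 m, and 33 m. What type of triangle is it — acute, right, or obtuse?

acute

Compare the square of the longest side to the sum of squares of the other two: 33² + 33² = 2178 > 1296 = 36².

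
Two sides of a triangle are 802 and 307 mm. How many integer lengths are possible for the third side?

613

The third side lies in the open interval (495, 1109).
Integers from 496 to 1108 inclusive: 1108 − 496 + 1 = 613.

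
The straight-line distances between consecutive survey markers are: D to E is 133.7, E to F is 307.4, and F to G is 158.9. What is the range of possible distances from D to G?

The maximum is all hops collinear in one direction: 133.7 + 307.4 + 158.9 = 600.0.
The longest hop is 307.4; the others sum to 292.6. Folding the others back against it leaves at least 307.4 − 292.6 = 14.8.

14.8 ≤ DG ≤ 600.0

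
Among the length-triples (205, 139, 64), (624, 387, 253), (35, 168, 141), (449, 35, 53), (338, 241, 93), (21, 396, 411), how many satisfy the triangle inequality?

(64,139,205): 64+139 ≤ 205 → not valid
(253,387,624): 253+387 > 624 → valid
(35,141,168): 35+141 > 168 → valid
(35,53,449): 35+53 ≤ 449 → not valid
(93,241,338): 93+241 ≤ 338 → not valid
(21,396,411): 21+396 > 411 → valid
3 of the 6 triples form a triangle.

3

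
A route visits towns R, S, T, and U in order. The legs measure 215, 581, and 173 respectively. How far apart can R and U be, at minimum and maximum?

193 ≤ RU ≤ 969

The maximum is all hops collinear in one direction: 215 + 581 + 173 = 969.
The longest hop is 581; the others sum to 388. Folding the others back against it leaves at least 581 − 388 = 193.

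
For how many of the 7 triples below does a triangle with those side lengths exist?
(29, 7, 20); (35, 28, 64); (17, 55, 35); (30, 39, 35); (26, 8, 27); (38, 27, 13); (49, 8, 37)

(7,20,29): 7+20 ≤ 29 → not valid
(28,35,64): 28+35 ≤ 64 → not valid
(17,35,55): 17+35 ≤ 55 → not valid
(30,35,39): 30+35 > 39 → valid
(8,26,27): 8+26 > 27 → valid
(13,27,38): 13+27 > 38 → valid
(8,37,49): 8+37 ≤ 49 → not valid
3 of the 7 triples form a triangle.

3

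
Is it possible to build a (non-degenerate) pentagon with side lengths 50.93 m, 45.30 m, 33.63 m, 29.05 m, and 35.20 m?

Yes

A pentagon exists iff every side is shorter than the sum of the others — equivalently, the longest side is less than the sum of the rest.
Longest side 50.93 < 143.18 (sum of the remaining 4), so yes.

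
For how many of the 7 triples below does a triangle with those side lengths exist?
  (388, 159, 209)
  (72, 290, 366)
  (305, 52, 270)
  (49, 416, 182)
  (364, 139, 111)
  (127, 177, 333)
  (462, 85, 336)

1

(159,209,388): 159+209 ≤ 388 → not valid
(72,290,366): 72+290 ≤ 366 → not valid
(52,270,305): 52+270 > 305 → valid
(49,182,416): 49+182 ≤ 416 → not valid
(111,139,364): 111+139 ≤ 364 → not valid
(127,177,333): 127+177 ≤ 333 → not valid
(85,336,462): 85+336 ≤ 462 → not valid
1 of the 7 triples forms a triangle.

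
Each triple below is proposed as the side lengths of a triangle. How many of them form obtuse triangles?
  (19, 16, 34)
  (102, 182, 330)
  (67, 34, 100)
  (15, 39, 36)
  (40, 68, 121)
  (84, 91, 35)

2

(19,16,34): 16²+19² = 617 < 1156 = 34² → obtuse
(102,182,330): 102+182 ≤ 330, not a triangle
(67,34,100): 34²+67² = 5645 < 10000 = 100² → obtuse
(15,39,36): 15²+36² = 1521 = 39² → right
(40,68,121): 40+68 ≤ 121, not a triangle
(84,91,35): 35²+84² = 8281 = 91² → right
2 of the 6 are obtuse.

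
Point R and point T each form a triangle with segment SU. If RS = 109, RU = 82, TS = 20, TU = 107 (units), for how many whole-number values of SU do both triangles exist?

From triangle RSU: 27 < SU < 191.
From triangle TSU: 87 < SU < 127.
Intersection: 87 < SU < 127, so integers 88 through 126: 39 values.

39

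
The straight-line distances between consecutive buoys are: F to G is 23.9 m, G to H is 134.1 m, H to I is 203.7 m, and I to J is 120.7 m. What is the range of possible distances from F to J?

The maximum is all hops collinear in one direction: 23.9 + 134.1 + 203.7 + 120.7 = 482.4.
The longest hop is 203.7; the others sum to 278.7. Since 203.7 ≤ 278.7, the path can fold back on itself completely, so the minimum distance is 0.

0 ≤ FJ ≤ 482.4 m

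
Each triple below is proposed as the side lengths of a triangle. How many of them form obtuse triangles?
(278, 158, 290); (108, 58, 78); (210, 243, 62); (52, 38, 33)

(278,158,290): 158²+278² = 102248 > 84100 = 290² → acute
(108,58,78): 58²+78² = 9448 < 11664 = 108² → obtuse
(210,243,62): 62²+210² = 47944 < 59049 = 243² → obtuse
(52,38,33): 33²+38² = 2533 < 2704 = 52² → obtuse
3 of the 4 are obtuse.

3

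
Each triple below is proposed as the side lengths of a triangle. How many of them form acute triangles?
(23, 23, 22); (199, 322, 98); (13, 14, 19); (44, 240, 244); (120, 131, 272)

2

(23,23,22): 22²+23² = 1013 > 529 = 23² → acute
(199,322,98): 98+199 ≤ 322, not a triangle
(13,14,19): 13²+14² = 365 > 361 = 19² → acute
(44,240,244): 44²+240² = 59536 = 244² → right
(120,131,272): 120+131 ≤ 272, not a triangle
2 of the 5 are acute.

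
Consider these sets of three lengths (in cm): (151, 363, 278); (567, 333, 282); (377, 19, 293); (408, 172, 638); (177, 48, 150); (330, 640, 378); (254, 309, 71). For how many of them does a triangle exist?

5

(151,278,363): 151+278 > 363 → valid
(282,333,567): 282+333 > 567 → valid
(19,293,377): 19+293 ≤ 377 → not valid
(172,408,638): 172+408 ≤ 638 → not valid
(48,150,177): 48+150 > 177 → valid
(330,378,640): 330+378 > 640 → valid
(71,254,309): 71+254 > 309 → valid
5 of the 7 triples form a triangle.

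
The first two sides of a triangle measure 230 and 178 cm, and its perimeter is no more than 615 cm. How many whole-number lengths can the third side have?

Triangle inequality: 52 < x < 408. Perimeter ≤ 615 gives x ≤ 615 − 230 − 178 = 207.
So 52 < x ≤ 207; integers 53 through 207: 155 values.

155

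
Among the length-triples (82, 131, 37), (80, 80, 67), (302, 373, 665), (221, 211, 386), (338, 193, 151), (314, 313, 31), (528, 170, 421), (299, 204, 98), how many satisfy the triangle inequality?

(37,82,131): 37+82 ≤ 131 → not valid
(67,80,80): 67+80 > 80 → valid
(302,373,665): 302+373 > 665 → valid
(211,221,386): 211+221 > 386 → valid
(151,193,338): 151+193 > 338 → valid
(31,313,314): 31+313 > 314 → valid
(170,421,528): 170+421 > 528 → valid
(98,204,299): 98+204 > 299 → valid
7 of the 8 triples form a triangle.

7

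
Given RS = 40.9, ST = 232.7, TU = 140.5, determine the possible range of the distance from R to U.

51.3 ≤ RU ≤ 414.1

The maximum is all hops collinear in one direction: 40.9 + 232.7 + 140.5 = 414.1.
The longest hop is 232.7; the others sum to 181.4. Folding the others back against it leaves at least 232.7 − 181.4 = 51.3.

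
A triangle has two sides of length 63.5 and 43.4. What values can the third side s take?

By the triangle inequality, s must be less than 63.5 + 43.4 = 106.9 and greater than |63.5 − 43.4| = 20.1.

20.1 < s < 106.9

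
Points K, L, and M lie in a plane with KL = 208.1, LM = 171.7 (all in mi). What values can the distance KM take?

36.4 ≤ KM ≤ 379.8 mi

By the triangle inequality, |208.1 − 171.7| ≤ KM ≤ 208.1 + 171.7.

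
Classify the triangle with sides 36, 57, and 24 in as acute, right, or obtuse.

obtuse

Compare the square of the longest side to the sum of squares of the other two: 24² + 36² = 1872 < 3249 = 57².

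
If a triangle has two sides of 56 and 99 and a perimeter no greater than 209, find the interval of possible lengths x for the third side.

43 < x ≤ 54

Triangle inequality alone gives 43 < x < 155.
The perimeter condition gives x ≤ 209 − 56 − 99 = 54.
Intersecting the two: 43 < x ≤ 54.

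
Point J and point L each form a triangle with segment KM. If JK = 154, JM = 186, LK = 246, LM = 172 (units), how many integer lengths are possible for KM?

From triangle JKM: 32 < KM < 340.
From triangle LKM: 74 < KM < 418.
Intersection: 74 < KM < 340, so integers 75 through 339: 265 values.

265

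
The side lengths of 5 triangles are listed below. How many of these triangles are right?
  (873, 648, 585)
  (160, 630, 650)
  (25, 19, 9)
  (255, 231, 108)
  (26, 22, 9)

(873,648,585): 585²+648² = 762129 = 873² → right
(160,630,650): 160²+630² = 422500 = 650² → right
(25,19,9): 9²+19² = 442 < 625 = 25² → obtuse
(255,231,108): 108²+231² = 65025 = 255² → right
(26,22,9): 9²+22² = 565 < 676 = 26² → obtuse
3 of the 5 are right.

3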